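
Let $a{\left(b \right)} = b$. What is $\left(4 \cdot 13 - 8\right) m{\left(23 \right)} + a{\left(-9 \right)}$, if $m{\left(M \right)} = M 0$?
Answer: $-9$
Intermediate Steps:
$m{\left(M \right)} = 0$
$\left(4 \cdot 13 - 8\right) m{\left(23 \right)} + a{\left(-9 \right)} = \left(4 \cdot 13 - 8\right) 0 - 9 = \left(52 - 8\right) 0 - 9 = 44 \cdot 0 - 9 = 0 - 9 = -9$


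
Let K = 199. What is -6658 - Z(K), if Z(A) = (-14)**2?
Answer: -6854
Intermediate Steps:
Z(A) = 196
-6658 - Z(K) = -6658 - 1*196 = -6658 - 196 = -6854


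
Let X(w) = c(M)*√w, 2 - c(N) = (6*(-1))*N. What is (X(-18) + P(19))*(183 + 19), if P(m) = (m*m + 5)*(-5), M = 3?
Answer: -369660 + 12120*I*√2 ≈ -3.6966e+5 + 17140.0*I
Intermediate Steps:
c(N) = 2 + 6*N (c(N) = 2 - 6*(-1)*N = 2 - (-6)*N = 2 + 6*N)
P(m) = -25 - 5*m² (P(m) = (m² + 5)*(-5) = (5 + m²)*(-5) = -25 - 5*m²)
X(w) = 20*√w (X(w) = (2 + 6*3)*√w = (2 + 18)*√w = 20*√w)
(X(-18) + P(19))*(183 + 19) = (20*√(-18) + (-25 - 5*19²))*(183 + 19) = (20*(3*I*√2) + (-25 - 5*361))*202 = (60*I*√2 + (-25 - 1805))*202 = (60*I*√2 - 1830)*202 = (-1830 + 60*I*√2)*202 = -369660 + 12120*I*√2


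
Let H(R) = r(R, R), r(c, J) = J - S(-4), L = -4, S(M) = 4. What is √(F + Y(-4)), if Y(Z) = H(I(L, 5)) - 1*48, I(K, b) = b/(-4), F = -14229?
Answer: I*√57129/2 ≈ 119.51*I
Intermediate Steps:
I(K, b) = -b/4 (I(K, b) = b*(-¼) = -b/4)
r(c, J) = -4 + J (r(c, J) = J - 1*4 = J - 4 = -4 + J)
H(R) = -4 + R
Y(Z) = -213/4 (Y(Z) = (-4 - ¼*5) - 1*48 = (-4 - 5/4) - 48 = -21/4 - 48 = -213/4)
√(F + Y(-4)) = √(-14229 - 213/4) = √(-57129/4) = I*√57129/2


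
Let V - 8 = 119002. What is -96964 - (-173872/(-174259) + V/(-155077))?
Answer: -2620318982189606/27023562943 ≈ -96964.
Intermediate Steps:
V = 119010 (V = 8 + 119002 = 119010)
-96964 - (-173872/(-174259) + V/(-155077)) = -96964 - (-173872/(-174259) + 119010/(-155077)) = -96964 - (-173872*(-1/174259) + 119010*(-1/155077)) = -96964 - (173872/174259 - 119010/155077) = -96964 - 1*6224984554/27023562943 = -96964 - 6224984554/27023562943 = -2620318982189606/27023562943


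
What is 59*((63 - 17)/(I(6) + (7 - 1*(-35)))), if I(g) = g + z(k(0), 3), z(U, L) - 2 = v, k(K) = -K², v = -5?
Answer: 2714/45 ≈ 60.311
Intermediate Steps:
z(U, L) = -3 (z(U, L) = 2 - 5 = -3)
I(g) = -3 + g (I(g) = g - 3 = -3 + g)
59*((63 - 17)/(I(6) + (7 - 1*(-35)))) = 59*((63 - 17)/((-3 + 6) + (7 - 1*(-35)))) = 59*(46/(3 + (7 + 35))) = 59*(46/(3 + 42)) = 59*(46/45) = 2714/45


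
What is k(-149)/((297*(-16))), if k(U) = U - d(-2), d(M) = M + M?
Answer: 145/4752 ≈ 0.030513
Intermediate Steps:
d(M) = 2*M
k(U) = 4 + U (k(U) = U - 2*(-2) = U - 1*(-4) = U + 4 = 4 + U)
k(-149)/((297*(-16))) = (4 - 149)/((297*(-16))) = -145/(-4752) = -145*(-1/4752) = 145/4752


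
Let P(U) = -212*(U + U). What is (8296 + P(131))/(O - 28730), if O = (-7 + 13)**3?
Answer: 23624/14257 ≈ 1.6570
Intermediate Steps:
P(U) = -424*U
O = 216 (O = 6**3 = 216)
(8296 + P(131))/(O - 28730) = (8296 - 424*131)/(216 - 28730) = (8296 - 55544)/(-28514) = -47248*(-1/28514) = 23624/14257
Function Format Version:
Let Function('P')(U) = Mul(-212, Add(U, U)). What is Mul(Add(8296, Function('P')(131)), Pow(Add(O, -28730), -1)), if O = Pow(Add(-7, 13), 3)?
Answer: Rational(23624, 14257) ≈ 1.6570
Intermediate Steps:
Function('P')(U) = Mul(-424, U) (Function('P')(U) = Mul(-212, Mul(2, U)) = Mul(-424, U))
O = 216 (O = Pow(6, 3) = 216)
Mul(Add(8296, Function('P')(131)), Pow(Add(O, -28730), -1)) = Mul(Add(8296, Mul(-424, 131)), Pow(Add(216, -28730), -1)) = Mul(Add(8296, -55544), Pow(-28514, -1)) = Mul(-47248, Rational(-1, 28514)) = Rational(23624, 14257)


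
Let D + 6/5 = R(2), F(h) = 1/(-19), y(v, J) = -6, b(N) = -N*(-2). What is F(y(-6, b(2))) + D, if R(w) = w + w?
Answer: 261/95 ≈ 2.7474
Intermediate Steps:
b(N) = 2*N
F(h) = -1/19
R(w) = 2*w
D = 14/5 (D = -6/5 + 2*2 = -6/5 + 4 = 14/5 ≈ 2.8000)
F(y(-6, b(2))) + D = -1/19 + 14/5 = 261/95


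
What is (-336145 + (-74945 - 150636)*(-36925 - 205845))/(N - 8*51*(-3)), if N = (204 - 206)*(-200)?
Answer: 1888412525/56 ≈ 3.3722e+7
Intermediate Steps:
N = 400 (N = -2*(-200) = 400)
(-336145 + (-74945 - 150636)*(-36925 - 205845))/(N - 8*51*(-3)) = (-336145 + (-74945 - 150636)*(-36925 - 205845))/(400 - 8*51*(-3)) = (-336145 - 225581*(-242770))/(400 - 408*(-3)) = (-336145 + 54764299370)/(400 + 1224) = 54763963225/1624 = 54763963225*(1/1624) = 1888412525/56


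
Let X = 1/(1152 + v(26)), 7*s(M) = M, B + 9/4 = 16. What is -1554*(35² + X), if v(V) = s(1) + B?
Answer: -62144697762/32645 ≈ -1.9037e+6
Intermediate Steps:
B = 55/4 (B = -9/4 + 16 = 55/4 ≈ 13.750)
s(M) = M/7
v(V) = 389/28 (v(V) = (⅐)*1 + 55/4 = ⅐ + 55/4 = 389/28)
X = 28/32645 (X = 1/(1152 + 389/28) = 1/(32645/28) = 28/32645 ≈ 0.00085771)
-1554*(35² + X) = -1554*(35² + 28/32645) = -1554*(1225 + 28/32645) = -1554*39990153/32645 = -62144697762/32645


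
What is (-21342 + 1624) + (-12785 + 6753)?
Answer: -25750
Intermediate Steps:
(-21342 + 1624) + (-12785 + 6753) = -19718 - 6032 = -25750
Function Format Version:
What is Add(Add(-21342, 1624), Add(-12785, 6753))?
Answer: -25750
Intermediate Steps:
Add(Add(-21342, 1624), Add(-12785, 6753)) = Add(-19718, -6032) = -25750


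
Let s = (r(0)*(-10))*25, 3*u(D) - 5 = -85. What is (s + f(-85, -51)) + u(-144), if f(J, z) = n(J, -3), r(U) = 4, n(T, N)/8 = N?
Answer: -3152/3 ≈ -1050.7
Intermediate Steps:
n(T, N) = 8*N
f(J, z) = -24 (f(J, z) = 8*(-3) = -24)
u(D) = -80/3 (u(D) = 5/3 + (1/3)*(-85) = 5/3 - 85/3 = -80/3)
s = -1000 (s = (4*(-10))*25 = -40*25 = -1000)
(s + f(-85, -51)) + u(-144) = (-1000 - 24) - 80/3 = -1024 - 80/3 = -3152/3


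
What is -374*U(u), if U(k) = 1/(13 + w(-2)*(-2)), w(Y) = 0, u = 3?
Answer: -374/13 ≈ -28.769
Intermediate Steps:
U(k) = 1/13 (U(k) = 1/(13 + 0*(-2)) = 1/(13 + 0) = 1/13)
-374*U(u) = -374*1/13 = -374/13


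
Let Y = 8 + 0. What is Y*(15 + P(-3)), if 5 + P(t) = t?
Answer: 56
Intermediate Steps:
Y = 8
P(t) = -5 + t
Y*(15 + P(-3)) = 8*(15 + (-5 - 3)) = 8*(15 - 8) = 8*7 = 56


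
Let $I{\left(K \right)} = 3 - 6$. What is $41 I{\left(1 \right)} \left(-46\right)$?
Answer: $5658$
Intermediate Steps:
$I{\left(K \right)} = -3$ ($I{\left(K \right)} = 3 - 6 = -3$)
$41 I{\left(1 \right)} \left(-46\right) = 41 \left(-3\right) \left(-46\right) = \left(-123\right) \left(-46\right) = 5658$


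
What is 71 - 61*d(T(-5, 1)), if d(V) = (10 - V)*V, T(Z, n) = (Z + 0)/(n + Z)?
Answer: -9539/16 ≈ -596.19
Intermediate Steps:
T(Z, n) = Z/(Z + n)
d(V) = V*(10 - V)
71 - 61*d(T(-5, 1)) = 71 - 61*(-5/(-5 + 1))*(10 - (-5)/(-5 + 1)) = 71 - 61*(-5/(-4))*(10 - (-5)/(-4)) = 71 - 61*(-5*(-1/4))*(10 - (-5)*(-1)/4) = 71 - 305*(10 - 1*5/4)/4 = 71 - 305*(10 - 5/4)/4 = 71 - 305*35/(4*4) = 71 - 61*175/16 = 71 - 10675/16 = -9539/16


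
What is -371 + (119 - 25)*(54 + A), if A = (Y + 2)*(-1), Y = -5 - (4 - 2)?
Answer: 5175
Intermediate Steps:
Y = -7 (Y = -5 - 1*2 = -5 - 2 = -7)
A = 5 (A = (-7 + 2)*(-1) = -5*(-1) = 5)
-371 + (119 - 25)*(54 + A) = -371 + (119 - 25)*(54 + 5) = -371 + 94*59 = -371 + 5546 = 5175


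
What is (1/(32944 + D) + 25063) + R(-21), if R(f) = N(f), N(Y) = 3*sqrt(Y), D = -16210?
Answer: 419404243/16734 + 3*I*sqrt(21) ≈ 25063.0 + 13.748*I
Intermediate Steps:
R(f) = 3*sqrt(f)
(1/(32944 + D) + 25063) + R(-21) = (1/(32944 - 16210) + 25063) + 3*sqrt(-21) = (1/16734 + 25063) + 3*(I*sqrt(21)) = (1/16734 + 25063) + 3*I*sqrt(21) = 419404243/16734 + 3*I*sqrt(21)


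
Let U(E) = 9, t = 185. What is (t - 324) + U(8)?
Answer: -130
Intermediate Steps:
(t - 324) + U(8) = (185 - 324) + 9 = -139 + 9 = -130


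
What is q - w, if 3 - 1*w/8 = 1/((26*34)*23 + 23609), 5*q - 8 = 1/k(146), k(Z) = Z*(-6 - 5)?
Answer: -7903735253/352846230 ≈ -22.400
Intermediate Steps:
k(Z) = -11*Z (k(Z) = Z*(-11) = -11*Z)
q = 12847/8030 (q = 8/5 + 1/(5*((-11*146))) = 8/5 + (1/5)/(-1606) = 8/5 + (1/5)*(-1/1606) = 8/5 - 1/8030 = 12847/8030 ≈ 1.5999)
w = 1054576/43941 (w = 24 - 8/((26*34)*23 + 23609) = 24 - 8/(884*23 + 23609) = 24 - 8/(20332 + 23609) = 24 - 8/43941 = 1054576/43941 ≈ 24.000)
q - w = 12847/8030 - 1*1054576/43941 = 12847/8030 - 1054576/43941 = -7903735253/352846230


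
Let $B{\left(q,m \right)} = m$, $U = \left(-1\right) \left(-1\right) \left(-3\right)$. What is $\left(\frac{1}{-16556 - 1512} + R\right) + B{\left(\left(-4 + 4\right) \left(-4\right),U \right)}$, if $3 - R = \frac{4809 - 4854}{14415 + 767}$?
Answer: $\frac{398939}{137154188} \approx 0.0029087$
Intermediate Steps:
$R = \frac{45591}{15182}$ ($R = 3 - \frac{4809 - 4854}{14415 + 767} = 3 - - \frac{45}{15182} = 3 + \frac{45}{15182} = \frac{45591}{15182} \approx 3.003$)
$U = -3$ ($U = 1 \left(-3\right) = -3$)
$\left(\frac{1}{-16556 - 1512} + R\right) + B{\left(\left(-4 + 4\right) \left(-4\right),U \right)} = \left(\frac{1}{-16556 - 1512} + \frac{45591}{15182}\right) - 3 = \left(\frac{1}{-18068} + \frac{45591}{15182}\right) - 3 = \left(- \frac{1}{18068} + \frac{45591}{15182}\right) - 3 = \frac{411861503}{137154188} - 3 = \frac{398939}{137154188}$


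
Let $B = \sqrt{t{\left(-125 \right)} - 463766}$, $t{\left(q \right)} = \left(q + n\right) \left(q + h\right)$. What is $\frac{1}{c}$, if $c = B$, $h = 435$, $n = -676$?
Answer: $- \frac{i \sqrt{178019}}{356038} \approx - 0.0011851 i$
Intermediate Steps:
$t{\left(q \right)} = \left(-676 + q\right) \left(435 + q\right)$ ($t{\left(q \right)} = \left(q - 676\right) \left(q + 435\right) = \left(-676 + q\right) \left(435 + q\right)$)
$B = 2 i \sqrt{178019}$ ($B = \sqrt{\left(-294060 + \left(-125\right)^{2} - -30125\right) - 463766} = \sqrt{\left(-294060 + 15625 + 30125\right) - 463766} = \sqrt{-248310 - 463766} = \sqrt{-712076} = 2 i \sqrt{178019} \approx 843.85 i$)
$c = 2 i \sqrt{178019} \approx 843.85 i$
$\frac{1}{c} = \frac{1}{2 i \sqrt{178019}} = - \frac{i \sqrt{178019}}{356038}$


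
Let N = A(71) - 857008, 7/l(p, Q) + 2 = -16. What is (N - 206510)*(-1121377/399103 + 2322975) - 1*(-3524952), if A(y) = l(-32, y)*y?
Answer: -8874155050416474200/3591927 ≈ -2.4706e+12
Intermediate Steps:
l(p, Q) = -7/18 (l(p, Q) = 7/(-2 - 16) = 7/(-18) = 7*(-1/18) = -7/18)
A(y) = -7*y/18
N = -15426641/18 (N = -7/18*71 - 857008 = -497/18 - 857008 = -15426641/18 ≈ -8.5704e+5)
(N - 206510)*(-1121377/399103 + 2322975) - 1*(-3524952) = (-15426641/18 - 206510)*(-1121377/399103 + 2322975) - 1*(-3524952) = -19143821*(-1121377*1/399103 + 2322975)/18 + 3524952 = -19143821*(-1121377/399103 + 2322975)/18 + 3524952 = -19143821/18*927105170048/399103 + 3524952 = -8874167711786736704/3591927 + 3524952 = -8874155050416474200/3591927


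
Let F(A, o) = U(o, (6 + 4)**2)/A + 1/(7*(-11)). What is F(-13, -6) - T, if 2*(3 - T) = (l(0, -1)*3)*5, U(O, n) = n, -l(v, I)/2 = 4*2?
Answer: -130836/1001 ≈ -130.71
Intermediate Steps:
l(v, I) = -16 (l(v, I) = -8*2 = -2*8 = -16)
T = 123 (T = 3 - (-16*3)*5/2 = 3 - (-24)*5 = 3 - 1/2*(-240) = 3 + 120 = 123)
F(A, o) = -1/77 + 100/A (F(A, o) = (6 + 4)**2/A + 1/(7*(-11)) = 10**2/A + (1/7)*(-1/11) = 100/A - 1/77 = -1/77 + 100/A)
F(-13, -6) - T = (1/77)*(7700 - 1*(-13))/(-13) - 1*123 = (1/77)*(-1/13)*(7700 + 13) - 123 = (1/77)*(-1/13)*7713 - 123 = -7713/1001 - 123 = -130836/1001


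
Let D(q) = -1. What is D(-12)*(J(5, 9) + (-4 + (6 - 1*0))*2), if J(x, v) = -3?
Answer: -1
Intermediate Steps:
D(-12)*(J(5, 9) + (-4 + (6 - 1*0))*2) = -(-3 + (-4 + (6 - 1*0))*2) = -(-3 + (-4 + (6 + 0))*2) = -(-3 + (-4 + 6)*2) = -(-3 + 2*2) = -(-3 + 4) = -1*1 = -1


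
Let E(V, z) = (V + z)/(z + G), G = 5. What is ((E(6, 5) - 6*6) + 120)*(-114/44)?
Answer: -48507/220 ≈ -220.49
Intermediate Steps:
E(V, z) = (V + z)/(5 + z) (E(V, z) = (V + z)/(z + 5) = (V + z)/(5 + z))
((E(6, 5) - 6*6) + 120)*(-114/44) = (((6 + 5)/(5 + 5) - 6*6) + 120)*(-114/44) = ((11/10 - 36) + 120)*(-114*1/44) = (((⅒)*11 - 36) + 120)*(-57/22) = ((11/10 - 36) + 120)*(-57/22) = (-349/10 + 120)*(-57/22) = (851/10)*(-57/22) = -48507/220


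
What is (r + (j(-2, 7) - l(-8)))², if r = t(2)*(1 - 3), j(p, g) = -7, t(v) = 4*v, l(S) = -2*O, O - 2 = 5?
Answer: 81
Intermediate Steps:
O = 7 (O = 2 + 5 = 7)
l(S) = -14 (l(S) = -2*7 = -14)
r = -16 (r = (4*2)*(1 - 3) = 8*(-2) = -16)
(r + (j(-2, 7) - l(-8)))² = (-16 + (-7 - 1*(-14)))² = (-16 + (-7 + 14))² = (-16 + 7)² = (-9)² = 81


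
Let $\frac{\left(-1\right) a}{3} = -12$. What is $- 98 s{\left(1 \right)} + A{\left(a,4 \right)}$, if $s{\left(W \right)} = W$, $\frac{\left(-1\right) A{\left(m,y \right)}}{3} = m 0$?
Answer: $-98$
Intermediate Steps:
$a = 36$ ($a = \left(-3\right) \left(-12\right) = 36$)
$A{\left(m,y \right)} = 0$ ($A{\left(m,y \right)} = - 3 m 0 = \left(-3\right) 0 = 0$)
$- 98 s{\left(1 \right)} + A{\left(a,4 \right)} = \left(-98\right) 1 + 0 = -98 + 0 = -98$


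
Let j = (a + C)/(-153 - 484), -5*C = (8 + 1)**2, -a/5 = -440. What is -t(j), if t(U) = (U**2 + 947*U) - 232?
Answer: 35168068844/10144225 ≈ 3466.8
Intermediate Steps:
a = 2200 (a = -5*(-440) = 2200)
C = -81/5 (C = -(8 + 1)**2/5 = -1/5*9**2 = -1/5*81 = -81/5 ≈ -16.200)
j = -10919/3185 (j = (2200 - 81/5)/(-153 - 484) = (10919/5)/(-637) = (10919/5)*(-1/637) = -10919/3185 ≈ -3.4283)
t(U) = -232 + U**2 + 947*U
-t(j) = -(-232 + (-10919/3185)**2 + 947*(-10919/3185)) = -(-232 + 119224561/10144225 - 10340293/3185) = -1*(-35168068844/10144225) = 35168068844/10144225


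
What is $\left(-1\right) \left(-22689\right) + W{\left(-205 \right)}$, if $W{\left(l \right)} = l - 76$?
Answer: $22408$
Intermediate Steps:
$W{\left(l \right)} = -76 + l$ ($W{\left(l \right)} = l - 76 = -76 + l$)
$\left(-1\right) \left(-22689\right) + W{\left(-205 \right)} = \left(-1\right) \left(-22689\right) - 281 = 22689 - 281 = 22408$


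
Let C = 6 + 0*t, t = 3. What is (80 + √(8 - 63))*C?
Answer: 480 + 6*I*√55 ≈ 480.0 + 44.497*I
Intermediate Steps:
C = 6 (C = 6 + 0*3 = 6 + 0 = 6)
(80 + √(8 - 63))*C = (80 + √(8 - 63))*6 = (80 + √(-55))*6 = (80 + I*√55)*6 = 480 + 6*I*√55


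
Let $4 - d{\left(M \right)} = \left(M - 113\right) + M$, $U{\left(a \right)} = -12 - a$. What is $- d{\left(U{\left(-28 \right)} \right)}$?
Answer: $-85$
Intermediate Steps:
$d{\left(M \right)} = 117 - 2 M$ ($d{\left(M \right)} = 4 - \left(\left(M - 113\right) + M\right) = 4 - \left(\left(-113 + M\right) + M\right) = 4 - \left(-113 + 2 M\right) = 117 - 2 M$)
$- d{\left(U{\left(-28 \right)} \right)} = - (117 - 2 \left(-12 - -28\right)) = - (117 - 2 \left(-12 + 28\right)) = - (117 - 32) = \left(-1\right) 85 = -85$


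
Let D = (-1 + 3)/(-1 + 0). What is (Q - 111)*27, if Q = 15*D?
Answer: -3807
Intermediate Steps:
D = -2 (D = 2/(-1) = 2*(-1) = -2)
Q = -30 (Q = 15*(-2) = -30)
(Q - 111)*27 = (-30 - 111)*27 = -141*27 = -3807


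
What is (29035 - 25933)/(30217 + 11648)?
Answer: 1034/13955 ≈ 0.074095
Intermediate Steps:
(29035 - 25933)/(30217 + 11648) = 3102/41865 = 3102*(1/41865) = 1034/13955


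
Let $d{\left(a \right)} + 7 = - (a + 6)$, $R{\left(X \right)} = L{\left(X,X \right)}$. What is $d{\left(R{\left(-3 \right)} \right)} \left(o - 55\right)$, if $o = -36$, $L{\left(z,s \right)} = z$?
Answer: $910$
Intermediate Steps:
$R{\left(X \right)} = X$
$d{\left(a \right)} = -13 - a$ ($d{\left(a \right)} = -7 - \left(a + 6\right) = -7 - \left(6 + a\right) = -13 - a$)
$d{\left(R{\left(-3 \right)} \right)} \left(o - 55\right) = \left(-13 - -3\right) \left(-36 - 55\right) = \left(-13 + 3\right) \left(-91\right) = \left(-10\right) \left(-91\right) = 910$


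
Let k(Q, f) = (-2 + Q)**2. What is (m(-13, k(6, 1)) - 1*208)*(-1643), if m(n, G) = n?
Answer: 363103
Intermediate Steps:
(m(-13, k(6, 1)) - 1*208)*(-1643) = (-13 - 1*208)*(-1643) = (-13 - 208)*(-1643) = -221*(-1643) = 363103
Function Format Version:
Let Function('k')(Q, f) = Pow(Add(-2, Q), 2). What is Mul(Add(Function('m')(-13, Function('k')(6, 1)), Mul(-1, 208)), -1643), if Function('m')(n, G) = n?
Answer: 363103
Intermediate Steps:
Mul(Add(Function('m')(-13, Function('k')(6, 1)), Mul(-1, 208)), -1643) = Mul(Add(-13, Mul(-1, 208)), -1643) = Mul(Add(-13, -208), -1643) = Mul(-221, -1643) = 363103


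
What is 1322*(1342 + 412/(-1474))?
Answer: 1307257056/737 ≈ 1.7738e+6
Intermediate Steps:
1322*(1342 + 412/(-1474)) = 1322*(1342 + 412*(-1/1474)) = 1322*(1342 - 206/737) = 1322*(988848/737) = 1307257056/737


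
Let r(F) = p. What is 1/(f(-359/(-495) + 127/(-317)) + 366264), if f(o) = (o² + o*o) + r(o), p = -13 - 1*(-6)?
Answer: 24622317225/9018101229236513 ≈ 2.7303e-6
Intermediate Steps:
p = -7 (p = -13 + 6 = -7)
r(F) = -7
f(o) = -7 + 2*o² (f(o) = (o² + o*o) - 7 = (o² + o²) - 7 = 2*o² - 7 = -7 + 2*o²)
1/(f(-359/(-495) + 127/(-317)) + 366264) = 1/((-7 + 2*(-359/(-495) + 127/(-317))²) + 366264) = 1/((-7 + 2*(-359*(-1/495) + 127*(-1/317))²) + 366264) = 1/((-7 + 2*(359/495 - 127/317)²) + 366264) = 1/((-7 + 2*(50938/156915)²) + 366264) = 1/((-7 + 2*(2594679844/24622317225)) + 366264) = 1/((-7 + 5189359688/24622317225) + 366264) = 1/(-167166860887/24622317225 + 366264) = 1/(9018101229236513/24622317225) = 24622317225/9018101229236513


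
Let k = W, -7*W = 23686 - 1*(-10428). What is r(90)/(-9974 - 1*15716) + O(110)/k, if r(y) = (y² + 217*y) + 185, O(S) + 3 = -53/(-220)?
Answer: -20864464339/19280550520 ≈ -1.0822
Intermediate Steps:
O(S) = -607/220 (O(S) = -3 - 53/(-220) = -3 - 53*(-1/220) = -3 + 53/220 = -607/220)
W = -34114/7 (W = -(23686 - 1*(-10428))/7 = -(23686 + 10428)/7 = -⅐*34114 = -34114/7 ≈ -4873.4)
k = -34114/7 ≈ -4873.4
r(y) = 185 + y² + 217*y
r(90)/(-9974 - 1*15716) + O(110)/k = (185 + 90² + 217*90)/(-9974 - 1*15716) - 607/(220*(-34114/7)) = (185 + 8100 + 19530)/(-9974 - 15716) - 607/220*(-7/34114) = 27815/(-25690) + 4249/7505080 = 27815*(-1/25690) + 4249/7505080 = -5563/5138 + 4249/7505080 = -20864464339/19280550520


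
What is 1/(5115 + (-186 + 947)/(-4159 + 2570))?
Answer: 1589/8126974 ≈ 0.00019552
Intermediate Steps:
1/(5115 + (-186 + 947)/(-4159 + 2570)) = 1/(5115 + 761/(-1589)) = 1/(5115 + 761*(-1/1589)) = 1/(5115 - 761/1589) = 1/(8126974/1589) = 1589/8126974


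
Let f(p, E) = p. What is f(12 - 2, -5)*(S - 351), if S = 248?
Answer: -1030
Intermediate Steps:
f(12 - 2, -5)*(S - 351) = (12 - 2)*(248 - 351) = 10*(-103) = -1030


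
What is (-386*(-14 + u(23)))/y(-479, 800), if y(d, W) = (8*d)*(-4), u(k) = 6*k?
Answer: -5983/1916 ≈ -3.1227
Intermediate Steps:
y(d, W) = -32*d
(-386*(-14 + u(23)))/y(-479, 800) = (-386*(-14 + 6*23))/((-32*(-479))) = -386*(-14 + 138)/15328 = -386*124*(1/15328) = -47864*1/15328 = -5983/1916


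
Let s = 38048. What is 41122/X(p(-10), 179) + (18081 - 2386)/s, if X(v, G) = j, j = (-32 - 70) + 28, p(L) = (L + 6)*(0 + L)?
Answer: -781724213/1407776 ≈ -555.29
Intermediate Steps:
p(L) = L*(6 + L) (p(L) = (6 + L)*L = L*(6 + L))
j = -74 (j = -102 + 28 = -74)
X(v, G) = -74
41122/X(p(-10), 179) + (18081 - 2386)/s = 41122/(-74) + (18081 - 2386)/38048 = 41122*(-1/74) + 15695*(1/38048) = -20561/37 + 15695/38048 = -781724213/1407776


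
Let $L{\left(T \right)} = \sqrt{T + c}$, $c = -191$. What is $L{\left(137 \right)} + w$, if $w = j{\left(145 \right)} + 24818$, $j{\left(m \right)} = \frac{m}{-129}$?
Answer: $\frac{3201377}{129} + 3 i \sqrt{6} \approx 24817.0 + 7.3485 i$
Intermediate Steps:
$j{\left(m \right)} = - \frac{m}{129}$ ($j{\left(m \right)} = m \left(- \frac{1}{129}\right) = - \frac{m}{129}$)
$L{\left(T \right)} = \sqrt{-191 + T}$ ($L{\left(T \right)} = \sqrt{T - 191} = \sqrt{-191 + T}$)
$w = \frac{3201377}{129}$ ($w = \left(- \frac{1}{129}\right) 145 + 24818 = - \frac{145}{129} + 24818 = \frac{3201377}{129} \approx 24817.0$)
$L{\left(137 \right)} + w = \sqrt{-191 + 137} + \frac{3201377}{129} = \sqrt{-54} + \frac{3201377}{129} = 3 i \sqrt{6} + \frac{3201377}{129} = \frac{3201377}{129} + 3 i \sqrt{6}$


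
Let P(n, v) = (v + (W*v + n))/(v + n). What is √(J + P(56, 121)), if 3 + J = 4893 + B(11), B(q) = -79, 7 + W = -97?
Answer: 2*√37131945/177 ≈ 68.854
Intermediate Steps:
W = -104 (W = -7 - 97 = -104)
J = 4811 (J = -3 + (4893 - 79) = -3 + 4814 = 4811)
P(n, v) = (n - 103*v)/(n + v) (P(n, v) = (v + (-104*v + n))/(v + n) = (v + (n - 104*v))/(n + v) = (n - 103*v)/(n + v))
√(J + P(56, 121)) = √(4811 + (56 - 103*121)/(56 + 121)) = √(4811 + (56 - 12463)/177) = √(4811 + (1/177)*(-12407)) = √(4811 - 12407/177) = √(839140/177) = 2*√37131945/177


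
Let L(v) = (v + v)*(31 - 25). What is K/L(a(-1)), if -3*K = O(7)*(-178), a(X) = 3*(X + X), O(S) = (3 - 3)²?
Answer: 0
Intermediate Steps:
O(S) = 0 (O(S) = 0² = 0)
a(X) = 6*X (a(X) = 3*(2*X) = 6*X)
L(v) = 12*v (L(v) = (2*v)*6 = 12*v)
K = 0 (K = -0*(-178) = -⅓*0 = 0)
K/L(a(-1)) = 0/((12*(6*(-1)))) = 0/((12*(-6))) = 0/(-72) = 0*(-1/72) = 0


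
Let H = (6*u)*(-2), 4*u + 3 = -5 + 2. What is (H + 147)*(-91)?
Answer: -15015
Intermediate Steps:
u = -3/2 (u = -3/4 + (-5 + 2)/4 = -3/4 + (1/4)*(-3) = -3/4 - 3/4 = -3/2 ≈ -1.5000)
H = 18 (H = (6*(-3/2))*(-2) = -9*(-2) = 18)
(H + 147)*(-91) = (18 + 147)*(-91) = 165*(-91) = -15015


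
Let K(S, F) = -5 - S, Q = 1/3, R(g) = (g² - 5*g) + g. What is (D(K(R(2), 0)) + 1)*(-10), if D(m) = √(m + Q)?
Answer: -10 - 10*I*√6/3 ≈ -10.0 - 8.165*I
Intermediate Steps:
R(g) = g² - 4*g
Q = ⅓ ≈ 0.33333
D(m) = √(⅓ + m) (D(m) = √(m + ⅓) = √(⅓ + m))
(D(K(R(2), 0)) + 1)*(-10) = (√(3 + 9*(-5 - 2*(-4 + 2)))/3 + 1)*(-10) = (√(3 + 9*(-5 - 2*(-2)))/3 + 1)*(-10) = (√(3 + 9*(-5 - 1*(-4)))/3 + 1)*(-10) = (√(3 + 9*(-5 + 4))/3 + 1)*(-10) = (√(3 + 9*(-1))/3 + 1)*(-10) = (√(3 - 9)/3 + 1)*(-10) = (√(-6)/3 + 1)*(-10) = ((I*√6)/3 + 1)*(-10) = (I*√6/3 + 1)*(-10) = (1 + I*√6/3)*(-10) = -10 - 10*I*√6/3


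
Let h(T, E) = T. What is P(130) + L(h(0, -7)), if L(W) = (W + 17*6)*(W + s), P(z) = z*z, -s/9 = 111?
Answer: -84998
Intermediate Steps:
s = -999 (s = -9*111 = -999)
P(z) = z**2
L(W) = (-999 + W)*(102 + W) (L(W) = (W + 17*6)*(W - 999) = (W + 102)*(-999 + W) = (102 + W)*(-999 + W) = (-999 + W)*(102 + W))
P(130) + L(h(0, -7)) = 130**2 + (-101898 + 0**2 - 897*0) = 16900 + (-101898 + 0 + 0) = 16900 - 101898 = -84998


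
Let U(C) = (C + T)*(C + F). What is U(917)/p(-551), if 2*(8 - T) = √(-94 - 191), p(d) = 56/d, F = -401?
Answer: -65748075/14 + 71079*I*√285/28 ≈ -4.6963e+6 + 42855.0*I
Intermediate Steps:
T = 8 - I*√285/2 (T = 8 - √(-94 - 191)/2 = 8 - I*√285/2 ≈ 8.0 - 8.441*I)
U(C) = (-401 + C)*(8 + C - I*√285/2) (U(C) = (C + (8 - I*√285/2))*(C - 401) = (8 + C - I*√285/2)*(-401 + C) = (-401 + C)*(8 + C - I*√285/2))
U(917)/p(-551) = (-3208 + 917² - 393*917 + 401*I*√285/2 - ½*I*917*√285)/((56/(-551))) = (-3208 + 840889 - 360381 + 401*I*√285/2 - 917*I*√285/2)/((56*(-1/551))) = (477300 - 258*I*√285)/(-56/551) = (477300 - 258*I*√285)*(-551/56) = -65748075/14 + 71079*I*√285/28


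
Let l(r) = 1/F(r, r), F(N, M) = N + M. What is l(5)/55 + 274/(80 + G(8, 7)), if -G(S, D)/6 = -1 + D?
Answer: 1713/275 ≈ 6.2291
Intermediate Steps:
F(N, M) = M + N
G(S, D) = 6 - 6*D (G(S, D) = -6*(-1 + D) = 6 - 6*D)
l(r) = 1/(2*r) (l(r) = 1/(r + r) = 1/(2*r))
l(5)/55 + 274/(80 + G(8, 7)) = ((½)/5)/55 + 274/(80 + (6 - 6*7)) = ((½)*(⅕))*(1/55) + 274/(80 + (6 - 42)) = (⅒)*(1/55) + 274/(80 - 36) = 1/550 + 274/44 = 1/550 + 274*(1/44) = 1/550 + 137/22 = 1713/275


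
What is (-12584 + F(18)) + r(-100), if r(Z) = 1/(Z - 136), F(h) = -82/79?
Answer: -234635527/18644 ≈ -12585.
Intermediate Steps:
F(h) = -82/79 (F(h) = -82*1/79 = -82/79)
r(Z) = 1/(-136 + Z)
(-12584 + F(18)) + r(-100) = (-12584 - 82/79) + 1/(-136 - 100) = -994218/79 + 1/(-236) = -994218/79 - 1/236 = -234635527/18644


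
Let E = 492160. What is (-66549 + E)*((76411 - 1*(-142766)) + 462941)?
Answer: 290316924098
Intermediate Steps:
(-66549 + E)*((76411 - 1*(-142766)) + 462941) = (-66549 + 492160)*((76411 - 1*(-142766)) + 462941) = 425611*((76411 + 142766) + 462941) = 425611*(219177 + 462941) = 425611*682118 = 290316924098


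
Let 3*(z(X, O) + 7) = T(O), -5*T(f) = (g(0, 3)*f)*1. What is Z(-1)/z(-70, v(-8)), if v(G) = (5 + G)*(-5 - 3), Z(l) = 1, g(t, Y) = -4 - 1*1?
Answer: 1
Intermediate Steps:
g(t, Y) = -5 (g(t, Y) = -4 - 1 = -5)
v(G) = -40 - 8*G (v(G) = (5 + G)*(-8) = -40 - 8*G)
T(f) = f (T(f) = -(-5*f)/5 = -(-1)*f = f)
z(X, O) = -7 + O/3
Z(-1)/z(-70, v(-8)) = 1/(-7 + (-40 - 8*(-8))/3) = 1/(-7 + (-40 + 64)/3) = 1/(-7 + (1/3)*24) = 1/(-7 + 8) = 1/1 = 1*1 = 1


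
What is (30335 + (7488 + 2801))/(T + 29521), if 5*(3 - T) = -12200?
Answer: 10156/7991 ≈ 1.2709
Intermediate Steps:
T = 2443 (T = 3 - ⅕*(-12200) = 3 + 2440 = 2443)
(30335 + (7488 + 2801))/(T + 29521) = (30335 + (7488 + 2801))/(2443 + 29521) = (30335 + 10289)/31964 = 40624*(1/31964) = 10156/7991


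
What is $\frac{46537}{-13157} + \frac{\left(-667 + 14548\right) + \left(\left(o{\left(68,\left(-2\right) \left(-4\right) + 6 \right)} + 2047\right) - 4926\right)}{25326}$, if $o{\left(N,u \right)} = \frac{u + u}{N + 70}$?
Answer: $- \frac{35667482707}{11495889279} \approx -3.1026$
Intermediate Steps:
$o{\left(N,u \right)} = \frac{2 u}{70 + N}$
$\frac{46537}{-13157} + \frac{\left(-667 + 14548\right) + \left(\left(o{\left(68,\left(-2\right) \left(-4\right) + 6 \right)} + 2047\right) - 4926\right)}{25326} = \frac{46537}{-13157} + \frac{\left(-667 + 14548\right) - \left(2879 - \frac{2 \left(\left(-2\right) \left(-4\right) + 6\right)}{70 + 68}\right)}{25326} = 46537 \left(- \frac{1}{13157}\right) + \left(13881 - \left(2879 - \frac{2 \left(8 + 6\right)}{138}\right)\right) \frac{1}{25326} = - \frac{46537}{13157} + \left(13881 - \left(2879 - \frac{14}{69}\right)\right) \frac{1}{25326} = - \frac{46537}{13157} + \left(13881 + \left(\left(\frac{14}{69} + 2047\right) - 4926\right)\right) \frac{1}{25326} = - \frac{46537}{13157} + \left(13881 + \left(\frac{141257}{69} - 4926\right)\right) \frac{1}{25326} = - \frac{46537}{13157} + \left(13881 - \frac{198637}{69}\right) \frac{1}{25326} = - \frac{46537}{13157} + \frac{759152}{69} \cdot \frac{1}{25326} = - \frac{46537}{13157} + \frac{379576}{873747} = - \frac{35667482707}{11495889279}$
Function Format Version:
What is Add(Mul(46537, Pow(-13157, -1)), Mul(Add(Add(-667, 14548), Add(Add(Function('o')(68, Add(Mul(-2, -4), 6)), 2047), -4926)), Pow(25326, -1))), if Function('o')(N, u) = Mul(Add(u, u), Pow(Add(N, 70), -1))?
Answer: Rational(-35667482707, 11495889279) ≈ -3.1026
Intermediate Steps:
Function('o')(N, u) = Mul(2, u, Pow(Add(70, N), -1)) (Function('o')(N, u) = Mul(Mul(2, u), Pow(Add(70, N), -1)) = Mul(2, u, Pow(Add(70, N), -1)))
Add(Mul(46537, Pow(-13157, -1)), Mul(Add(Add(-667, 14548), Add(Add(Function('o')(68, Add(Mul(-2, -4), 6)), 2047), -4926)), Pow(25326, -1))) = Add(Mul(46537, Pow(-13157, -1)), Mul(Add(Add(-667, 14548), Add(Add(Mul(2, Add(Mul(-2, -4), 6), Pow(Add(70, 68), -1)), 2047), -4926)), Pow(25326, -1))) = Add(Mul(46537, Rational(-1, 13157)), Mul(Add(13881, Add(Add(Mul(2, Add(8, 6), Pow(138, -1)), 2047), -4926)), Rational(1, 25326))) = Add(Rational(-46537, 13157), Mul(Add(13881, Add(Add(Mul(2, 14, Rational(1, 138)), 2047), -4926)), Rational(1, 25326))) = Add(Rational(-46537, 13157), Mul(Add(13881, Add(Add(Rational(14, 69), 2047), -4926)), Rational(1, 25326))) = Add(Rational(-46537, 13157), Mul(Add(13881, Add(Rational(141257, 69), -4926)), Rational(1, 25326))) = Add(Rational(-46537, 13157), Mul(Add(13881, Rational(-198637, 69)), Rational(1, 25326))) = Add(Rational(-46537, 13157), Mul(Rational(759152, 69), Rational(1, 25326))) = Add(Rational(-46537, 13157), Rational(379576, 873747)) = Rational(-35667482707, 11495889279)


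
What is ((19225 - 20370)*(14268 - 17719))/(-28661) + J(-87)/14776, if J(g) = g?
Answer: -58388306027/423494936 ≈ -137.87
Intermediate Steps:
((19225 - 20370)*(14268 - 17719))/(-28661) + J(-87)/14776 = ((19225 - 20370)*(14268 - 17719))/(-28661) - 87/14776 = -1145*(-3451)*(-1/28661) - 87*1/14776 = 3951395*(-1/28661) - 87/14776 = -3951395/28661 - 87/14776 = -58388306027/423494936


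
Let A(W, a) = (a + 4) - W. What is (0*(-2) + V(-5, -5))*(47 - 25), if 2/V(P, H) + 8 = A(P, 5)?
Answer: 22/3 ≈ 7.3333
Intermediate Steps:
A(W, a) = 4 + a - W (A(W, a) = (4 + a) - W = 4 + a - W)
V(P, H) = 2/(1 - P) (V(P, H) = 2/(-8 + (4 + 5 - P)) = 2/(-8 + (9 - P)) = 2/(1 - P))
(0*(-2) + V(-5, -5))*(47 - 25) = (0*(-2) + 2/(1 - 1*(-5)))*(47 - 25) = (0 + 2/(1 + 5))*22 = (0 + 2/6)*22 = (0 + 2*(1/6))*22 = (0 + 1/3)*22 = (1/3)*22 = 22/3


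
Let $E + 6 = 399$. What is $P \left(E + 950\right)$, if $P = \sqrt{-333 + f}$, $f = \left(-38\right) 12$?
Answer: $1343 i \sqrt{789} \approx 37724.0 i$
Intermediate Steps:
$E = 393$ ($E = -6 + 399 = 393$)
$f = -456$
$P = i \sqrt{789}$ ($P = \sqrt{-333 - 456} = \sqrt{-789} = i \sqrt{789} \approx 28.089 i$)
$P \left(E + 950\right) = i \sqrt{789} \left(393 + 950\right) = i \sqrt{789} \cdot 1343 = 1343 i \sqrt{789}$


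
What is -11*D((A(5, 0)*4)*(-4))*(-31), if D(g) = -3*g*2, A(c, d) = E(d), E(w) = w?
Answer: 0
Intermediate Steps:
A(c, d) = d
D(g) = -6*g
-11*D((A(5, 0)*4)*(-4))*(-31) = -(-66)*(0*4)*(-4)*(-31) = -(-66)*0*(-4)*(-31) = -(-66)*0*(-31) = -11*0*(-31) = 0*(-31) = 0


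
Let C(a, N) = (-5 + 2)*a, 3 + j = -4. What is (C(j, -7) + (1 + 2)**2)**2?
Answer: 900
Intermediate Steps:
j = -7 (j = -3 - 4 = -7)
C(a, N) = -3*a
(C(j, -7) + (1 + 2)**2)**2 = (-3*(-7) + (1 + 2)**2)**2 = (21 + 3**2)**2 = (21 + 9)**2 = 30**2 = 900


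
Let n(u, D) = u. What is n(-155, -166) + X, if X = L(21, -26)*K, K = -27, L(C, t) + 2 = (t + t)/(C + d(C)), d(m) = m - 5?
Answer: -2333/37 ≈ -63.054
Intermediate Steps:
d(m) = -5 + m
L(C, t) = -2 + 2*t/(-5 + 2*C) (L(C, t) = -2 + (t + t)/(C + (-5 + C)) = -2 + (2*t)/(-5 + 2*C) = -2 + 2*t/(-5 + 2*C))
X = 3402/37 (X = (2*(5 - 26 - 2*21)/(-5 + 2*21))*(-27) = (2*(5 - 26 - 42)/(-5 + 42))*(-27) = (2*(-63)/37)*(-27) = (2*(1/37)*(-63))*(-27) = -126/37*(-27) = 3402/37 ≈ 91.946)
n(-155, -166) + X = -155 + 3402/37 = -2333/37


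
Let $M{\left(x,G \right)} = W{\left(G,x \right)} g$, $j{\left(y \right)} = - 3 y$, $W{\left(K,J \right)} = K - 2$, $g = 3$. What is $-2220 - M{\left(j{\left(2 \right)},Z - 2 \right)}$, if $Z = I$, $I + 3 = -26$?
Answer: $-2121$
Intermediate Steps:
$I = -29$ ($I = -3 - 26 = -29$)
$Z = -29$
$W{\left(K,J \right)} = -2 + K$ ($W{\left(K,J \right)} = K - 2 = -2 + K$)
$M{\left(x,G \right)} = -6 + 3 G$ ($M{\left(x,G \right)} = \left(-2 + G\right) 3 = -6 + 3 G$)
$-2220 - M{\left(j{\left(2 \right)},Z - 2 \right)} = -2220 - \left(-6 + 3 \left(-29 - 2\right)\right) = -2220 - \left(-6 + 3 \left(-31\right)\right) = -2220 - \left(-6 - 93\right) = -2220 - -99 = -2220 + 99 = -2121$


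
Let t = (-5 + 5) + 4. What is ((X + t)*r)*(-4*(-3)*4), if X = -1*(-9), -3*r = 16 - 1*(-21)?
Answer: -7696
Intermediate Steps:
t = 4 (t = 0 + 4 = 4)
r = -37/3 (r = -(16 - 1*(-21))/3 = -(16 + 21)/3 = -⅓*37 = -37/3 ≈ -12.333)
X = 9
((X + t)*r)*(-4*(-3)*4) = ((9 + 4)*(-37/3))*(-4*(-3)*4) = (13*(-37/3))*(12*4) = -481/3*48 = -7696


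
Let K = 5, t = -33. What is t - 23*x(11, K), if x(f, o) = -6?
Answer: 105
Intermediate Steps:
t - 23*x(11, K) = -33 - 23*(-6) = -33 + 138 = 105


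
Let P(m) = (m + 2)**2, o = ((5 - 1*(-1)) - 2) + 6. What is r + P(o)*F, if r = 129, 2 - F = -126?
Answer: 18561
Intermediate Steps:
F = 128 (F = 2 - 1*(-126) = 2 + 126 = 128)
o = 10 (o = ((5 + 1) - 2) + 6 = (6 - 2) + 6 = 4 + 6 = 10)
P(m) = (2 + m)**2
r + P(o)*F = 129 + (2 + 10)**2*128 = 129 + 12**2*128 = 129 + 144*128 = 129 + 18432 = 18561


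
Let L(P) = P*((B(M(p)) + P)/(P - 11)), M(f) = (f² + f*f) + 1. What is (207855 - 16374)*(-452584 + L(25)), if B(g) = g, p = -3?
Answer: -606523343778/7 ≈ -8.6646e+10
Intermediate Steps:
M(f) = 1 + 2*f² (M(f) = (f² + f²) + 1 = 2*f² + 1 = 1 + 2*f²)
L(P) = P*(19 + P)/(-11 + P) (L(P) = P*(((1 + 2*(-3)²) + P)/(P - 11)) = P*(((1 + 2*9) + P)/(-11 + P)) = P*(((1 + 18) + P)/(-11 + P)) = P*((19 + P)/(-11 + P)) = P*(19 + P)/(-11 + P))
(207855 - 16374)*(-452584 + L(25)) = (207855 - 16374)*(-452584 + 25*(19 + 25)/(-11 + 25)) = 191481*(-452584 + 25*44/14) = 191481*(-452584 + 25*(1/14)*44) = 191481*(-452584 + 550/7) = 191481*(-3167538/7) = -606523343778/7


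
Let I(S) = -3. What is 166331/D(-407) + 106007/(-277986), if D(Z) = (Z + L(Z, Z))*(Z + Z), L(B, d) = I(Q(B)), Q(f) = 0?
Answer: 493586963/4217047620 ≈ 0.11705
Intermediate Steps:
L(B, d) = -3
D(Z) = 2*Z*(-3 + Z) (D(Z) = (Z - 3)*(Z + Z) = (-3 + Z)*(2*Z) = 2*Z*(-3 + Z))
166331/D(-407) + 106007/(-277986) = 166331/((2*(-407)*(-3 - 407))) + 106007/(-277986) = 166331/((2*(-407)*(-410))) + 106007*(-1/277986) = 166331/333740 - 106007/277986 = 166331*(1/333740) - 106007/277986 = 15121/30340 - 106007/277986 = 493586963/4217047620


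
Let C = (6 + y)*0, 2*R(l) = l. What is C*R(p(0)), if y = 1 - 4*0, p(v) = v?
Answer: 0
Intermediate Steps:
y = 1 (y = 1 + 0 = 1)
R(l) = l/2
C = 0 (C = (6 + 1)*0 = 7*0 = 0)
C*R(p(0)) = 0*((1/2)*0) = 0*0 = 0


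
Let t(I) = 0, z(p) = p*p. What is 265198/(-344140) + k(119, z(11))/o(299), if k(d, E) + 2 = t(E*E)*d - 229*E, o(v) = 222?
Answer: -399805729/3183295 ≈ -125.59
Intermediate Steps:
z(p) = p**2
k(d, E) = -2 - 229*E (k(d, E) = -2 + (0*d - 229*E) = -2 + (0 - 229*E) = -2 - 229*E)
265198/(-344140) + k(119, z(11))/o(299) = 265198/(-344140) + (-2 - 229*11**2)/222 = 265198*(-1/344140) + (-2 - 229*121)*(1/222) = -132599/172070 + (-2 - 27709)*(1/222) = -132599/172070 - 27711*1/222 = -132599/172070 - 9237/74 = -399805729/3183295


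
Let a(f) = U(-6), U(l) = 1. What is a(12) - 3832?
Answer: -3831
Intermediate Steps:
a(f) = 1
a(12) - 3832 = 1 - 3832 = -3831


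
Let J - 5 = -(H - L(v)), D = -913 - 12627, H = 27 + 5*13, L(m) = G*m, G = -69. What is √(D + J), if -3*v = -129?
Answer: I*√16594 ≈ 128.82*I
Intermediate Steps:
v = 43 (v = -⅓*(-129) = 43)
L(m) = -69*m
H = 92 (H = 27 + 65 = 92)
D = -13540
J = -3054 (J = 5 - (92 - (-69)*43) = 5 - (92 - 1*(-2967)) = 5 - (92 + 2967) = 5 - 1*3059 = 5 - 3059 = -3054)
√(D + J) = √(-13540 - 3054) = √(-16594) = I*√16594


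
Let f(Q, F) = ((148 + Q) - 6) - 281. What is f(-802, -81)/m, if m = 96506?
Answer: -941/96506 ≈ -0.0097507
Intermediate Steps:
f(Q, F) = -139 + Q (f(Q, F) = (142 + Q) - 281 = -139 + Q)
f(-802, -81)/m = (-139 - 802)/96506 = -941*1/96506 = -941/96506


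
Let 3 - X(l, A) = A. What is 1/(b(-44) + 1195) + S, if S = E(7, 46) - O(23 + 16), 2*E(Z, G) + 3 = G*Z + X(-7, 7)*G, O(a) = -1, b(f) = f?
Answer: 157689/2302 ≈ 68.501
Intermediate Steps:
X(l, A) = 3 - A
E(Z, G) = -3/2 - 2*G + G*Z/2 (E(Z, G) = -3/2 + (G*Z + (3 - 1*7)*G)/2 = -3/2 + (G*Z + (3 - 7)*G)/2 = -3/2 + (G*Z - 4*G)/2 = -3/2 + (-4*G + G*Z)/2 = -3/2 + (-2*G + G*Z/2) = -3/2 - 2*G + G*Z/2)
S = 137/2 (S = (-3/2 - 2*46 + (½)*46*7) - 1*(-1) = (-3/2 - 92 + 161) + 1 = 135/2 + 1 = 137/2 ≈ 68.500)
1/(b(-44) + 1195) + S = 1/(-44 + 1195) + 137/2 = 1/1151 + 137/2 = 157689/2302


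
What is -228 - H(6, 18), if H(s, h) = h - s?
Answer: -240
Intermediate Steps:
-228 - H(6, 18) = -228 - (18 - 1*6) = -228 - (18 - 6) = -228 - 1*12 = -228 - 12 = -240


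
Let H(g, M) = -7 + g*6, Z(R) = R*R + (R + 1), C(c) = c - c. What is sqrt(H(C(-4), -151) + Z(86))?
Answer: 2*sqrt(1869) ≈ 86.464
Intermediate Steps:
C(c) = 0
Z(R) = 1 + R + R**2 (Z(R) = R**2 + (1 + R) = 1 + R + R**2)
H(g, M) = -7 + 6*g
sqrt(H(C(-4), -151) + Z(86)) = sqrt((-7 + 6*0) + (1 + 86 + 86**2)) = sqrt((-7 + 0) + (1 + 86 + 7396)) = sqrt(-7 + 7483) = sqrt(7476) = 2*sqrt(1869)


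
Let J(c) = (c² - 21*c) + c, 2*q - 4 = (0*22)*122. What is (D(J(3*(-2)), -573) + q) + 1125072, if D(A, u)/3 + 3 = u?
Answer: 1123346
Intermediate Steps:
q = 2 (q = 2 + ((0*22)*122)/2 = 2 + (0*122)/2 = 2 + (½)*0 = 2 + 0 = 2)
J(c) = c² - 20*c
D(A, u) = -9 + 3*u
(D(J(3*(-2)), -573) + q) + 1125072 = ((-9 + 3*(-573)) + 2) + 1125072 = ((-9 - 1719) + 2) + 1125072 = (-1728 + 2) + 1125072 = -1726 + 1125072 = 1123346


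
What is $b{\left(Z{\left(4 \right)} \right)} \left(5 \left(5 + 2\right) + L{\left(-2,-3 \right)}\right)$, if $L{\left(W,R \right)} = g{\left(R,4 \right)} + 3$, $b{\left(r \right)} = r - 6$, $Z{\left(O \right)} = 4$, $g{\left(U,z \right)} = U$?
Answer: $-70$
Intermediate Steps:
$b{\left(r \right)} = -6 + r$
$L{\left(W,R \right)} = 3 + R$ ($L{\left(W,R \right)} = R + 3 = 3 + R$)
$b{\left(Z{\left(4 \right)} \right)} \left(5 \left(5 + 2\right) + L{\left(-2,-3 \right)}\right) = \left(-6 + 4\right) \left(5 \left(5 + 2\right) + \left(3 - 3\right)\right) = - 2 \left(5 \cdot 7 + 0\right) = - 2 \left(35 + 0\right) = \left(-2\right) 35 = -70$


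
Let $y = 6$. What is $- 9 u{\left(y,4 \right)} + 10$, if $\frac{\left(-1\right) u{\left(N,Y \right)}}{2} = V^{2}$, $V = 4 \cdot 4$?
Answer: $4618$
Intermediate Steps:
$V = 16$
$u{\left(N,Y \right)} = -512$ ($u{\left(N,Y \right)} = - 2 \cdot 16^{2} = \left(-2\right) 256 = -512$)
$- 9 u{\left(y,4 \right)} + 10 = \left(-9\right) \left(-512\right) + 10 = 4608 + 10 = 4618$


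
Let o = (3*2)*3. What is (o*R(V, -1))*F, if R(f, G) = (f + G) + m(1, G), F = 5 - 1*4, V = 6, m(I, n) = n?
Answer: 72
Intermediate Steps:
o = 18 (o = 6*3 = 18)
F = 1 (F = 5 - 4 = 1)
R(f, G) = f + 2*G (R(f, G) = (f + G) + G = (G + f) + G = f + 2*G)
(o*R(V, -1))*F = (18*(6 + 2*(-1)))*1 = (18*(6 - 2))*1 = (18*4)*1 = 72*1 = 72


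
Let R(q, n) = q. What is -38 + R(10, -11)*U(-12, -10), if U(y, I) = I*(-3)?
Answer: 262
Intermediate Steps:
U(y, I) = -3*I
-38 + R(10, -11)*U(-12, -10) = -38 + 10*(-3*(-10)) = -38 + 10*30 = -38 + 300 = 262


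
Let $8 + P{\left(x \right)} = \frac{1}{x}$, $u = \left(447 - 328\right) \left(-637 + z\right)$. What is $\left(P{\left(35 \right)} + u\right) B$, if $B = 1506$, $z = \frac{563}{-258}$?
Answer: $- \frac{172416409717}{1505} \approx -1.1456 \cdot 10^{8}$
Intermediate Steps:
$z = - \frac{563}{258}$ ($z = 563 \left(- \frac{1}{258}\right) = - \frac{563}{258} \approx -2.1822$)
$u = - \frac{19624171}{258}$ ($u = \left(447 - 328\right) \left(-637 - \frac{563}{258}\right) = 119 \left(- \frac{164909}{258}\right) = - \frac{19624171}{258} \approx -76063.0$)
$P{\left(x \right)} = -8 + \frac{1}{x}$
$\left(P{\left(35 \right)} + u\right) B = \left(\left(-8 + \frac{1}{35}\right) - \frac{19624171}{258}\right) 1506 = \left(- \frac{279}{35} - \frac{19624171}{258}\right) 1506 = \left(- \frac{686917967}{9030}\right) 1506 = - \frac{172416409717}{1505}$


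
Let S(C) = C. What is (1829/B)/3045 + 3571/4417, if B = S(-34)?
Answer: 51660991/65327430 ≈ 0.79080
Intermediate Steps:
B = -34
(1829/B)/3045 + 3571/4417 = (1829/(-34))/3045 + 3571/4417 = (1829*(-1/34))*(1/3045) + 3571*(1/4417) = -1829/34*1/3045 + 3571/4417 = -1829/103530 + 3571/4417 = 51660991/65327430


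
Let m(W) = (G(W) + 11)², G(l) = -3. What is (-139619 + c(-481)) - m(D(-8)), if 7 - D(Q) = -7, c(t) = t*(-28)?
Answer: -126215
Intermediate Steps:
c(t) = -28*t
D(Q) = 14 (D(Q) = 7 - 1*(-7) = 7 + 7 = 14)
m(W) = 64 (m(W) = (-3 + 11)² = 8² = 64)
(-139619 + c(-481)) - m(D(-8)) = (-139619 - 28*(-481)) - 1*64 = (-139619 + 13468) - 64 = -126151 - 64 = -126215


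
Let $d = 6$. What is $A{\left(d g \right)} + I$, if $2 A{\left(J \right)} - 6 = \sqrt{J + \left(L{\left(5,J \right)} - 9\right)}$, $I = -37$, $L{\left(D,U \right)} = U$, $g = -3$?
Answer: $-34 + \frac{3 i \sqrt{5}}{2} \approx -34.0 + 3.3541 i$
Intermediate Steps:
$A{\left(J \right)} = 3 + \frac{\sqrt{-9 + 2 J}}{2}$ ($A{\left(J \right)} = 3 + \frac{\sqrt{J + \left(J - 9\right)}}{2} = 3 + \frac{\sqrt{J + \left(-9 + J\right)}}{2} = 3 + \frac{\sqrt{-9 + 2 J}}{2}$)
$A{\left(d g \right)} + I = \left(3 + \frac{\sqrt{-9 + 2 \cdot 6 \left(-3\right)}}{2}\right) - 37 = \left(3 + \frac{\sqrt{-9 + 2 \left(-18\right)}}{2}\right) - 37 = \left(3 + \frac{\sqrt{-9 - 36}}{2}\right) - 37 = \left(3 + \frac{\sqrt{-45}}{2}\right) - 37 = \left(3 + \frac{3 i \sqrt{5}}{2}\right) - 37 = -34 + \frac{3 i \sqrt{5}}{2}$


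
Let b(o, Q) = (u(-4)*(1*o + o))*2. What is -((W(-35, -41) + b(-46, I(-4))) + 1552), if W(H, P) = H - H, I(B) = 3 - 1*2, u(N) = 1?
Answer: -1368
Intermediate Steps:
I(B) = 1 (I(B) = 3 - 2 = 1)
W(H, P) = 0
b(o, Q) = 4*o (b(o, Q) = (1*(1*o + o))*2 = (1*(o + o))*2 = (1*(2*o))*2 = (2*o)*2 = 4*o)
-((W(-35, -41) + b(-46, I(-4))) + 1552) = -((0 + 4*(-46)) + 1552) = -((0 - 184) + 1552) = -(-184 + 1552) = -1*1368 = -1368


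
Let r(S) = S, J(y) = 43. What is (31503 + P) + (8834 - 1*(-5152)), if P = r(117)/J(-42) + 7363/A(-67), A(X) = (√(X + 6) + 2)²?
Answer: (7824576*√61 + 111183599*I)/(43*(4*√61 + 57*I)) ≈ 45392.0 - 54.444*I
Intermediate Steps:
A(X) = (2 + √(6 + X))² (A(X) = (√(6 + X) + 2)² = (2 + √(6 + X))²)
P = 117/43 + 7363/(2 + I*√61)² (P = 117/43 + 7363/((2 + √(6 - 67))²) = 117*(1/43) + 7363/((2 + √(-61))²) = 117/43 + 7363/((2 + I*√61)²) = 117/43 + 7363/(2 + I*√61)² ≈ -96.614 - 54.444*I)
(31503 + P) + (8834 - 1*(-5152)) = (31503 + 4*(-77485*I + 117*√61)/(43*(4*√61 + 57*I))) + (8834 - 1*(-5152)) = (31503 + 4*(-77485*I + 117*√61)/(43*(4*√61 + 57*I))) + (8834 + 5152) = (31503 + 4*(-77485*I + 117*√61)/(43*(4*√61 + 57*I))) + 13986 = 45489 + 4*(-77485*I + 117*√61)/(43*(4*√61 + 57*I))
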